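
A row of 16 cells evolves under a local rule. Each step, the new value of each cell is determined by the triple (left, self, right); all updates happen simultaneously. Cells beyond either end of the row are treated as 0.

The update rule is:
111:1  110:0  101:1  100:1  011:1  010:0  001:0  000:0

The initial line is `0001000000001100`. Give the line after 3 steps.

0000001000000010

0000100000001010
0000010000000101
0000001000000010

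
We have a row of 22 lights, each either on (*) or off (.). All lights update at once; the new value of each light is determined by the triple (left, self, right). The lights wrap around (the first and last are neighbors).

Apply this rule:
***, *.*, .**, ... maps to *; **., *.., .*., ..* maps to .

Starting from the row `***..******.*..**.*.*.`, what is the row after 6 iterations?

..***.*..*.***..*.*..*

**...*****.*...*.*.*.*
*..*.****.*..*..*.*.**
....****.*.......*.***
.**.***.*..*****..***.
.*.***.*...****...**..
..***.*..*.***..*.*..*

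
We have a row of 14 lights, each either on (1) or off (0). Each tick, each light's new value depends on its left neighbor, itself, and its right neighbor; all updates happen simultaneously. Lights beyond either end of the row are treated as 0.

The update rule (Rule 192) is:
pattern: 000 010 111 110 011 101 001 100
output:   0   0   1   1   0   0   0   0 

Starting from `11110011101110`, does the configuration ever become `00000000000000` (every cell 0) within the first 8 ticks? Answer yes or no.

01110001100110
00110000100010
00010000000000
00000000000000
all cells are 0 at tick 4

yes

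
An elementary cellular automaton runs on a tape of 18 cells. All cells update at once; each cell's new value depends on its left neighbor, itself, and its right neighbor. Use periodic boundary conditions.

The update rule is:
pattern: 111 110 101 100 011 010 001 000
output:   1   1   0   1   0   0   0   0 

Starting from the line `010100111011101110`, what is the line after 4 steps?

111000010011001100

000010011001100111
100001001100110011
110000100110011001
111000010011001100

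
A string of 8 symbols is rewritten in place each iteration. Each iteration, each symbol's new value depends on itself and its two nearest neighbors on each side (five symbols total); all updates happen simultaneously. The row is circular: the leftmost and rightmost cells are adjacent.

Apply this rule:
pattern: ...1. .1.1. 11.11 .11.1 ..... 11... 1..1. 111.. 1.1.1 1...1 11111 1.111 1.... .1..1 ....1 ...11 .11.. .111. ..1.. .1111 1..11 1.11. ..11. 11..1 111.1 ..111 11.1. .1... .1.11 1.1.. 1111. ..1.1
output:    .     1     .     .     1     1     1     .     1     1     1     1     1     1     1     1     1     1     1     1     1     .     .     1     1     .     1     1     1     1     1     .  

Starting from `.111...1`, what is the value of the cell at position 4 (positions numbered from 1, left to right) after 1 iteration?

.

111.11..
position 4 holds .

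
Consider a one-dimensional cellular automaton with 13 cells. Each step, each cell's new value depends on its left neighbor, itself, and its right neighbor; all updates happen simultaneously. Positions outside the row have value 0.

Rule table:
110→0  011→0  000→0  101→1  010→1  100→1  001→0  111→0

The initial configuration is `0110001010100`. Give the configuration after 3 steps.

step 1: 0001001111110
step 2: 0001100000001
step 3: 0000010000001

0000010000001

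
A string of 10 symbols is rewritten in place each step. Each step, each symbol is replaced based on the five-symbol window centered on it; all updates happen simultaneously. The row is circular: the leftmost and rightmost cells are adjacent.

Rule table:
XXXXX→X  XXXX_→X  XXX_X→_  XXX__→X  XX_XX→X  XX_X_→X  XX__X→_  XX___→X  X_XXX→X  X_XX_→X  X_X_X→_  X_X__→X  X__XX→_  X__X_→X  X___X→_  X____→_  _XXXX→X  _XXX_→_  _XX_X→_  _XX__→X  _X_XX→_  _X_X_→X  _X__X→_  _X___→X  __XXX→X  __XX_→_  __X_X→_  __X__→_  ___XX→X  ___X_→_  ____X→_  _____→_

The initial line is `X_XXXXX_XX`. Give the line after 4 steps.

_X__XX_XX_

step 1: _XXXXX_XX_
step 2: _XXXX_XXX_
step 3: _XXX_XX_X_
step 4: _X__XX_XX_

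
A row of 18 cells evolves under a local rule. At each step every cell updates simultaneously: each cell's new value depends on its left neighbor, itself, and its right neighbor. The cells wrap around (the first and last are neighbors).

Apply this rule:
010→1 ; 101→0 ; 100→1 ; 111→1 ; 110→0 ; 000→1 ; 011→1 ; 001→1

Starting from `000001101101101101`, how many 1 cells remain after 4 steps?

17

111111001001001001
111110111111111111
111100111111111111
111011111111111111
count of 1: 17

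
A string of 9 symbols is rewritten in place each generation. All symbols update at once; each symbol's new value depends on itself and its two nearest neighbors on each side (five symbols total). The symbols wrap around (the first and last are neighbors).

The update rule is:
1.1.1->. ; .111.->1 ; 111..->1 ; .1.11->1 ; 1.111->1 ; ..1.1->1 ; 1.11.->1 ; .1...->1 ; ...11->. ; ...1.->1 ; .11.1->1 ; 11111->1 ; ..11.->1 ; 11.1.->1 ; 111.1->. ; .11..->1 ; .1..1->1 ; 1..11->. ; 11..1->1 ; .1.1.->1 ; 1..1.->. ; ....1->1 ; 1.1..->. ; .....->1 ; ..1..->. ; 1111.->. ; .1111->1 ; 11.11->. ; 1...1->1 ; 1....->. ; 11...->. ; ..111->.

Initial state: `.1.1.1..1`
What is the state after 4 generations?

1.1.1.1.1
11.1.1.11
..1.1.111
1.11.1111

1.11.1111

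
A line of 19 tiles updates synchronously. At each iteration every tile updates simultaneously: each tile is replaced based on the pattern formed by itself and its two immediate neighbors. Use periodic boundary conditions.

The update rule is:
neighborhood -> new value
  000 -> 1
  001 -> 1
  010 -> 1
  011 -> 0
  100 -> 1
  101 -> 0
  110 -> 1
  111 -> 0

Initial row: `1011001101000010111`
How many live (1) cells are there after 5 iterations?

1001110101111110000
1110010100000011111
0011110111111100000
1100010000000111111
0111111111111000000
count of 1: 12

12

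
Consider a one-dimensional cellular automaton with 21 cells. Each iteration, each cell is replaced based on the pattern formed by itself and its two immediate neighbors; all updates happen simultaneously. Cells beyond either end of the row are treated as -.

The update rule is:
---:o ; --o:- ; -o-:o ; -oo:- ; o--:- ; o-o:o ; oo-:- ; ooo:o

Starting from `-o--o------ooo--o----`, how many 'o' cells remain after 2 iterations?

10

-o--o-oooo--o---o-ooo
-o--oo-oo---o-o-oo-o-
count of o: 10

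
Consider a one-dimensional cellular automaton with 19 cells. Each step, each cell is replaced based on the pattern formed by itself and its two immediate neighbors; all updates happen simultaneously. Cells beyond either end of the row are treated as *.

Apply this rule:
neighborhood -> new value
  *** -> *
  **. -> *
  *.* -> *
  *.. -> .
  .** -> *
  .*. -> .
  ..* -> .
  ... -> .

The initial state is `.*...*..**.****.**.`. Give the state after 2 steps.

*.......***********

*.......***********
*.......***********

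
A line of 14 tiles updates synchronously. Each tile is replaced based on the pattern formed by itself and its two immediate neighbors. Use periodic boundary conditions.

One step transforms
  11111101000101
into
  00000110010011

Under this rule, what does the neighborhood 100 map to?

At position 8 the neighborhood is 100; the next row has 0 there.

0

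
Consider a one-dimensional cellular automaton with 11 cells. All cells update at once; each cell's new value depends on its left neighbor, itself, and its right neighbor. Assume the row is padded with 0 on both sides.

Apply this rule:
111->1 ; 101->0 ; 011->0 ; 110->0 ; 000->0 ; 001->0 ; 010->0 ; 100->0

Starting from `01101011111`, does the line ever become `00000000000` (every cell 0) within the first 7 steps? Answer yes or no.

00000001110
00000000100
00000000000
all cells are 0 at step 3

yes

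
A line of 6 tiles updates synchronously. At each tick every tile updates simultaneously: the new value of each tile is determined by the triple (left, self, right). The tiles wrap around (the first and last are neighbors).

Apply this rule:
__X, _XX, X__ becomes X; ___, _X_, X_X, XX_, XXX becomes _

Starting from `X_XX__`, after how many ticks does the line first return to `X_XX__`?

tick 1: __X_XX
tick 2: XX__X_
tick 3: X_XX__

3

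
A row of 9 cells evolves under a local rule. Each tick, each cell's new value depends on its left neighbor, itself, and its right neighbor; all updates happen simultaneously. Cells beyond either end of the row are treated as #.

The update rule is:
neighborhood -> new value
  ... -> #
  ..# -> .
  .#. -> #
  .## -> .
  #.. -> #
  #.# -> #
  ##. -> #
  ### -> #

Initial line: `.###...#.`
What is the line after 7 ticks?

#.####.##
##.####.#
###.####.
####.####
#####.###
######.##
#######.#

#######.#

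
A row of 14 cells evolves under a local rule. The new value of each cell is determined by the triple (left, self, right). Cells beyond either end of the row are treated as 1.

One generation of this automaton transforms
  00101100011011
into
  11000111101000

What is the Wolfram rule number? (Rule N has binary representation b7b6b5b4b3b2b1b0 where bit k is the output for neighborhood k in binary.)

position 13: 111 → 0  (bit 7 = 0)
position 5: 110 → 1  (bit 6 = 1)
position 3: 101 → 0  (bit 5 = 0)
position 0: 100 → 1  (bit 4 = 1)
position 4: 011 → 0  (bit 3 = 0)
position 2: 010 → 0  (bit 2 = 0)
position 1: 001 → 1  (bit 1 = 1)
position 7: 000 → 1  (bit 0 = 1)
bits b7..b0 = 01010011 = 83

83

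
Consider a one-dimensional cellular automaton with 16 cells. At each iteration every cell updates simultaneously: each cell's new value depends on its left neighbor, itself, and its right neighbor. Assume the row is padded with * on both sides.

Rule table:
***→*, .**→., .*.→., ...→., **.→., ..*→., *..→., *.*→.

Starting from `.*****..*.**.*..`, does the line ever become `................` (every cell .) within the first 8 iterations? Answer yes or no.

iteration 1: ..***...........
iteration 2: ...*............
iteration 3: ................
all cells are . at iteration 3

yes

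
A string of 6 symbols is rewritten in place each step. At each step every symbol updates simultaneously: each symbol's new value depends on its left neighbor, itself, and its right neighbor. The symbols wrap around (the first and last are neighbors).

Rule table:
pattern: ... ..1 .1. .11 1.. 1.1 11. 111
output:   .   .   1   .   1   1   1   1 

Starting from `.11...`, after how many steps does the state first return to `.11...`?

6

..11..
...11.
....11
1....1
11....
.11...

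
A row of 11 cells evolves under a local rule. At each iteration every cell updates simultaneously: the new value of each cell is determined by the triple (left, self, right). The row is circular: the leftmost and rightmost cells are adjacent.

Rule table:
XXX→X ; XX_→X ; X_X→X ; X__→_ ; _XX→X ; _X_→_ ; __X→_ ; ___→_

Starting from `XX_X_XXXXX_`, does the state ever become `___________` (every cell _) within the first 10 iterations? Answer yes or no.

XXX_XXXXXXX
XXXXXXXXXXX
XXXXXXXXXXX  (fixed point — unchanged through iteration 10)
iteration 10 is XXXXXXXXXXX, still not uniform _

no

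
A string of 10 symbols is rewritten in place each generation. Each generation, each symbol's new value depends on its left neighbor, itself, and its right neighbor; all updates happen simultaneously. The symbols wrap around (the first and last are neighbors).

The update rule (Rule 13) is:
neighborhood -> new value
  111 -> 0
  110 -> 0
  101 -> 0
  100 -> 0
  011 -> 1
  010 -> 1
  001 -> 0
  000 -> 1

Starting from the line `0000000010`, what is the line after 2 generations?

1111111010
1000000010

1000000010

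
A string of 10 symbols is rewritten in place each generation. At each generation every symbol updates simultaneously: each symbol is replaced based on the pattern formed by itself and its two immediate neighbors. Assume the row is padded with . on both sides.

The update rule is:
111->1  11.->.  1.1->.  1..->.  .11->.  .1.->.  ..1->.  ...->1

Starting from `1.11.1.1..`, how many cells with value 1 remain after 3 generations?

7

.........1
11111111..
.111111..1
count of 1: 7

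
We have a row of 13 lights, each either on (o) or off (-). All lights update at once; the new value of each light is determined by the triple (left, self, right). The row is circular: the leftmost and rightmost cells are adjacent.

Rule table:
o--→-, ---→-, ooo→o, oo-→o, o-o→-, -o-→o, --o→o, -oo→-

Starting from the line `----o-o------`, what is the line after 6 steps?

o-o-o-o----o-

step 1: ---oo-o------
step 2: --o-o-o------
step 3: -oo-o-o------
step 4: o-o-o-o------
step 5: o-o-o-o-----o
step 6: o-o-o-o----o-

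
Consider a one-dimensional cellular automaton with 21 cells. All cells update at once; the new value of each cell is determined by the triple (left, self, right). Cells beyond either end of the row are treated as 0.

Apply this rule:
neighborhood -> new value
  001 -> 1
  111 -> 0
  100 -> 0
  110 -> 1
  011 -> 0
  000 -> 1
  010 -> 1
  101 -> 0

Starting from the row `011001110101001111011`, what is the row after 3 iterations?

101010010101010001001
101010110101010111011
101010010101010001001

101010010101010001001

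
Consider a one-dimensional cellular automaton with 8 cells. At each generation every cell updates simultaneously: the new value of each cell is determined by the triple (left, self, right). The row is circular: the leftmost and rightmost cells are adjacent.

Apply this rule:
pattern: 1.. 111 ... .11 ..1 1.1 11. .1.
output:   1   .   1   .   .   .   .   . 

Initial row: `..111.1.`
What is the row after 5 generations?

.....11.

1......1
.11111..
......11
11111...
.....11.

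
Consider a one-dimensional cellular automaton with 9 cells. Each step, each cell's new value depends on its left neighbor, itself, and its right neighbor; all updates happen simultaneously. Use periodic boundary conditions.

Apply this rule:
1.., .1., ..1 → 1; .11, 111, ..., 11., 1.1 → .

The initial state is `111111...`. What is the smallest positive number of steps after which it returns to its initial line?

......1.1
1....11.1
.1..1....
111111...

4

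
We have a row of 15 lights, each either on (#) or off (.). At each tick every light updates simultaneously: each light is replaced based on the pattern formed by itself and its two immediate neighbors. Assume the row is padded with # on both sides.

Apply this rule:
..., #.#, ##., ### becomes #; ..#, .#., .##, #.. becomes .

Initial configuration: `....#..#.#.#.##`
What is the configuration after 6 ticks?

#####.#..##..#.

tick 1: .##.....#.#.#.#
tick 2: #.#.###..#.#.#.
tick 3: ##.#.##...#.#.#
tick 4: ###.#.#.#..#.#.
tick 5: ####.#.#....#.#
tick 6: #####.#..##..#.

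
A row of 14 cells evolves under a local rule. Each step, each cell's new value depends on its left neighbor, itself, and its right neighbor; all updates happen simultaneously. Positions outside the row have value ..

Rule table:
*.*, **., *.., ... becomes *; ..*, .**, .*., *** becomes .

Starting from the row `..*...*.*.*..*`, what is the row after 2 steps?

step 1: *..**..*.*.*..
step 2: .*..**..*.*.**

.*..**..*.*.**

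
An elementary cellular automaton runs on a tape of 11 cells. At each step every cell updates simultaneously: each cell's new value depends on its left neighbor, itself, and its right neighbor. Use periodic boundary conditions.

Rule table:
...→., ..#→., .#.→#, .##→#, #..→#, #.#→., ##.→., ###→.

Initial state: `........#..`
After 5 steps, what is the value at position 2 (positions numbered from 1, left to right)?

........##.
........#.#
#.......#.#
.#......#.#
.##.....#.#
position 2 holds #

#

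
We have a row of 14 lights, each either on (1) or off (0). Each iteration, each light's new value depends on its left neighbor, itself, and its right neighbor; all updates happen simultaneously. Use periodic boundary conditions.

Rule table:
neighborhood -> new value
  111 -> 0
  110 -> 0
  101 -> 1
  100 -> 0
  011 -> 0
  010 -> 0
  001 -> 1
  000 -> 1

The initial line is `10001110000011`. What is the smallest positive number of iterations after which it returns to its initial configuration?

28

00110000111100
11000111000001
00011000011110
11100011100000
00001100001111
01110001110000
10000110000111
00111000111000
11000011000011
00011100011100
11100001100001
00001110001110
11110000110000
00000111000111
01111000011000
10000011100011
00111100001100
11000001110001
00011110000110
11100000111000
00001111000011
01110000011100
10000111100001
00111000001110
11000011110000
00011100000111
01100001111000
10001110000011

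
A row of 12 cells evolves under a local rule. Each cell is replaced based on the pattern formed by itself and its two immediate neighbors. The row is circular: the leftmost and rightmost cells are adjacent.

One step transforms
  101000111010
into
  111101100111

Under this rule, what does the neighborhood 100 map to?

At position 3 the neighborhood is 100; the next row has 1 there.

1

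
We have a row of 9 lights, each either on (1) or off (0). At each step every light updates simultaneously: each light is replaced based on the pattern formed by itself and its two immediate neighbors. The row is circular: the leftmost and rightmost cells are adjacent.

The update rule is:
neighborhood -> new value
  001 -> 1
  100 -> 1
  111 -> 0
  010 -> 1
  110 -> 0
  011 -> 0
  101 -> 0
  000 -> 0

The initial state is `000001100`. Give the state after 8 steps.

000010010
000111111
101000000
101100001
000010010  (repeats step 1; period 4)
step 8: 101100001

101100001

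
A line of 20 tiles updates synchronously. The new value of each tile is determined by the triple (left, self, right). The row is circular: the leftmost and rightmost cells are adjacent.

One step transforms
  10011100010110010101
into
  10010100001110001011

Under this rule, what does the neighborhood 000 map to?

0

At position 7 the neighborhood is 000; the next row has 0 there.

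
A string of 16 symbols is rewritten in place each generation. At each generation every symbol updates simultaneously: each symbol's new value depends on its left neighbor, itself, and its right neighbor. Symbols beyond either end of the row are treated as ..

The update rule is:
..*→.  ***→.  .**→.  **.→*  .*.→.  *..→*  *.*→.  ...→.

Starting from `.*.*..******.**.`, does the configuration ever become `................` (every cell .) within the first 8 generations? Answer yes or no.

no

....*......*..**
.....*......*..*
......*......*..
.......*......*.
........*......*
.........*......
..........*.....
...........*....
generation 8 is ...........*...., still not uniform .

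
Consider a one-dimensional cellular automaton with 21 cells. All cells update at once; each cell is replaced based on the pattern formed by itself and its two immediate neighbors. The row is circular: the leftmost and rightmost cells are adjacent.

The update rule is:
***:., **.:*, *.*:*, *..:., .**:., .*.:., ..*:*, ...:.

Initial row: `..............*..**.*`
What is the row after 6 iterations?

........*..*.*.*.....

.............*..*.**.
............*..*.*.*.
...........*..*.*.*..
..........*..*.*.*...
.........*..*.*.*....
........*..*.*.*.....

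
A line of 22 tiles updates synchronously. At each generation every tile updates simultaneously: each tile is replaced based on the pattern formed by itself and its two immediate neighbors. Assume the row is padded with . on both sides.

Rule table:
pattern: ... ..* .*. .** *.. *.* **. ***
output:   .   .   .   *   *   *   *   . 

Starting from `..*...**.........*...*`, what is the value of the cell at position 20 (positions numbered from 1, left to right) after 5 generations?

.

...*..***.........*...
....*.*.**.........*..
.....*.****.........*.
......**..**.........*
......***.***.........
position 20 holds .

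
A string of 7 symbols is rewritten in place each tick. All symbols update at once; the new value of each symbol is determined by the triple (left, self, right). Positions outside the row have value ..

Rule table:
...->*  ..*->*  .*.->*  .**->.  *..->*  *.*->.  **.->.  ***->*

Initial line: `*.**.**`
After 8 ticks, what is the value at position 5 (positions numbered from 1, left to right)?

*......
*******
.*****.
*.***.*
*..*..*
*******  (repeats tick 2; period 4)
tick 8: *.***.*
position 5 holds *

*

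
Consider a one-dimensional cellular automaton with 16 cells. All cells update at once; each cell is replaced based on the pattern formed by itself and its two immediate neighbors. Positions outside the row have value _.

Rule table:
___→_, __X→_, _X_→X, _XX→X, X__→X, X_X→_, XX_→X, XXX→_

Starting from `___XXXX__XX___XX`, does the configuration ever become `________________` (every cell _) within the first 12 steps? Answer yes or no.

step 1: ___X__XX_XXX__XX
step 2: ___XX_XX_X_XX_XX
step 3: ___XX_XX_X_XX_XX  (fixed point — unchanged through step 12)
step 12 is ___XX_XX_X_XX_XX, still not uniform _

no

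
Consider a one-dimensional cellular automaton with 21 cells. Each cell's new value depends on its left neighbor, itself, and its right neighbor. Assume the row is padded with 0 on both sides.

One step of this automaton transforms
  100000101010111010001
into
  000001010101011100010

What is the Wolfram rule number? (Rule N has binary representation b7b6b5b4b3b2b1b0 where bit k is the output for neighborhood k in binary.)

226

position 13: 111 → 1  (bit 7 = 1)
position 14: 110 → 1  (bit 6 = 1)
position 7: 101 → 1  (bit 5 = 1)
position 1: 100 → 0  (bit 4 = 0)
position 12: 011 → 0  (bit 3 = 0)
position 0: 010 → 0  (bit 2 = 0)
position 5: 001 → 1  (bit 1 = 1)
position 2: 000 → 0  (bit 0 = 0)
bits b7..b0 = 11100010 = 226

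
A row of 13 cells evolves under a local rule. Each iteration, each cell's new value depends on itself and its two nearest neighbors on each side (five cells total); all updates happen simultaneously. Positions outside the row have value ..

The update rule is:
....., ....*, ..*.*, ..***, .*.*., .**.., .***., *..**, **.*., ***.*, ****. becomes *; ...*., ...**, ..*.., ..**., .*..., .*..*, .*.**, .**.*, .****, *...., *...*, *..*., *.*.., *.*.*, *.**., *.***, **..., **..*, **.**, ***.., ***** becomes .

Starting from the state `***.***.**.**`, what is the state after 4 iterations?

iteration 1: ***..**.....*
iteration 2: **..*.*..**..
iteration 3: .*..**..*.*..
iteration 4: ...*.*..**...

...*.*..**...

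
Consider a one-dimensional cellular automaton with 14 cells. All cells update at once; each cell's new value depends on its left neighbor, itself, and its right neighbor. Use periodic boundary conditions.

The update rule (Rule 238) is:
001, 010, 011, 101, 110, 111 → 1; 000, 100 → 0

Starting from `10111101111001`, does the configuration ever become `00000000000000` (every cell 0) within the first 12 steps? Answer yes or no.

no

step 1: 11111111111011
step 2: 11111111111111
step 3: 11111111111111  (fixed point — unchanged through step 12)
step 12 is 11111111111111, still not uniform 0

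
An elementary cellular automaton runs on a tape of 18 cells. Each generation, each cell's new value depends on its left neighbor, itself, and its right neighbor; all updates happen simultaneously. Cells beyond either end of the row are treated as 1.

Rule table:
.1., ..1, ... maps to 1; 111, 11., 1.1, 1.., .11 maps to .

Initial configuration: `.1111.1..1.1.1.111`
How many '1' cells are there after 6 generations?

......1.11.1.1....
.111111....1.1.111
........1111.1....
.1111111.....1.111
.........11111....
.11111111......111
count of 1: 11

11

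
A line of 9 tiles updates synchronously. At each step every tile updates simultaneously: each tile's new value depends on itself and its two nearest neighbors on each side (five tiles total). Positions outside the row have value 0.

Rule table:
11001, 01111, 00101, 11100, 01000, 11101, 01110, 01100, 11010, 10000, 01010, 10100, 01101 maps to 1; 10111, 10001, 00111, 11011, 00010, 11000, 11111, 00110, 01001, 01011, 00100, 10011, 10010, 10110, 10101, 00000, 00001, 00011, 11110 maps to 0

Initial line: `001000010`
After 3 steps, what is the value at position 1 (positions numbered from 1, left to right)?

0

000110001
000010000
000001100
position 1 holds 0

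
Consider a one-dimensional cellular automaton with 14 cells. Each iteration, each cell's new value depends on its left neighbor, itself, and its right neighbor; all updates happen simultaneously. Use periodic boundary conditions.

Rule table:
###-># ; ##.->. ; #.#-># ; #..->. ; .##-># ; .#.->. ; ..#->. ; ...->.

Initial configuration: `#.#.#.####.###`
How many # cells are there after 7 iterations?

10

.#.#.####.####
#.#.####.####.
.#.####.####.#
#.####.####.#.
.####.####.#.#
####.####.#.#.
###.####.#.#.#
count of #: 10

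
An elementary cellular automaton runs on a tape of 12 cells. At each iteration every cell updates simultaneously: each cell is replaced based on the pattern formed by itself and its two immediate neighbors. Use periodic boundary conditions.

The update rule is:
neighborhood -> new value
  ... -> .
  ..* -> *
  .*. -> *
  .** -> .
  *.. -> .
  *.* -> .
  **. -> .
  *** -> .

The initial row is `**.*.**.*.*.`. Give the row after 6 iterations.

...**..**...

...*....*.*.
..**...**.*.
.*....*...*.
**...**..**.
....*...*...
...**..**...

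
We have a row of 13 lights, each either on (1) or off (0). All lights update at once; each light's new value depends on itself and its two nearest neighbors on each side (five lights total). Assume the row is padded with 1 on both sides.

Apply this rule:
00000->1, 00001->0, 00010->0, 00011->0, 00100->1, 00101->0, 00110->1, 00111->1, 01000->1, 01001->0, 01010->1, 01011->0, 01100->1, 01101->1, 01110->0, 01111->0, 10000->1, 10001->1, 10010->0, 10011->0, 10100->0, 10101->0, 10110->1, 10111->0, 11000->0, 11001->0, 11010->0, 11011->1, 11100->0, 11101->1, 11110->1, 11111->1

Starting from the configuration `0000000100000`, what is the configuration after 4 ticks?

0111100111100
1001000101000
0001110010110
0101000000111

0101000000111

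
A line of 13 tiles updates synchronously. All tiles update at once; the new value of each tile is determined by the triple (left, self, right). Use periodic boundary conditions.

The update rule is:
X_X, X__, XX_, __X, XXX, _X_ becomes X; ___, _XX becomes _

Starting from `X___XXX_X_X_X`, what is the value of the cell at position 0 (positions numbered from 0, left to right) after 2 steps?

_

step 1: XX_X_XXXXXXX_
step 2: _XXXX_XXXXXXX
position 0 holds _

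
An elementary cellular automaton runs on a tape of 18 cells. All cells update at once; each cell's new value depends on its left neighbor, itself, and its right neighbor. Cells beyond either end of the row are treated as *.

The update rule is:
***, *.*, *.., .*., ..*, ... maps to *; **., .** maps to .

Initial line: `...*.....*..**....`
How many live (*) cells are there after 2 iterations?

16

************..****
***********.**.***
count of *: 16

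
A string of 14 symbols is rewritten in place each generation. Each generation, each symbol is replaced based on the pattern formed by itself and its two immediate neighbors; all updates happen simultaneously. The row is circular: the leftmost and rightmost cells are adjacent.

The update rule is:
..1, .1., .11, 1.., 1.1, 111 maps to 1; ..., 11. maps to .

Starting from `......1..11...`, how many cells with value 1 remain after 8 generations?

.....11111.1..
....11111.111.
...11111.111.1
1.11111.111.11
.11111.111.111
11111.111.111.
1111.111.111.1
111.111.111.11
count of 1: 11

11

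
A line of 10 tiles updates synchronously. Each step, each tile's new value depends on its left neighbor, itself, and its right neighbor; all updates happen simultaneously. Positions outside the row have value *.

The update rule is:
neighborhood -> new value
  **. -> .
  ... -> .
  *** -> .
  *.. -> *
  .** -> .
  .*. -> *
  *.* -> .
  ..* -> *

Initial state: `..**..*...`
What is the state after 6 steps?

step 1: **..****.*
step 2: ..**......
step 3: **..*....*
step 4: ..****..*.
step 5: **....***.
step 6: ..*..*....

..*..*....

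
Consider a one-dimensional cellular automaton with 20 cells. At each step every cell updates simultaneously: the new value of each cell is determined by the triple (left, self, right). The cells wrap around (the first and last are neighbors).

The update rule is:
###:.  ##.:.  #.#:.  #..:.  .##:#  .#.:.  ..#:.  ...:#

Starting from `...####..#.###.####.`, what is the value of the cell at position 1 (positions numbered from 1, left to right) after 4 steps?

#

step 1: ##.#.......#...#....
step 2: #....#####...#...##.
step 3: ..##.#.....#...#.#..
step 4: #.#....###...#.....#
position 1 holds #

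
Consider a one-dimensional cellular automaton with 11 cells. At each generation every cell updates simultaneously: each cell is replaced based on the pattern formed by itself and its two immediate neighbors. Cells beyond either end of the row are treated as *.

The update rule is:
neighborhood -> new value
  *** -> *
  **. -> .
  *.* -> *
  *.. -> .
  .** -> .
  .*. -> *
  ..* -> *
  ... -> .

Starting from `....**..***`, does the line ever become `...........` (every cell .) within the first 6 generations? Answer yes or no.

no

...*...*.**
..**..***.*
.*...*.*.*.
**..*******
*..*.******
..***.*****
generation 6 is ..***.*****, still not uniform .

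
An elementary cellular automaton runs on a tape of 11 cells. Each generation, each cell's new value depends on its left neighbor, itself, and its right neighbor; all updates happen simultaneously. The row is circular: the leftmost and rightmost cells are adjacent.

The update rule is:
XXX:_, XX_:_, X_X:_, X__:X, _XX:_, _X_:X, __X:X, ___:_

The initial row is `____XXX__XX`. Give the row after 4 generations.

X__X___XX__
XXXXX_X__XX
______XXX__
_____X___X_

_____X___X_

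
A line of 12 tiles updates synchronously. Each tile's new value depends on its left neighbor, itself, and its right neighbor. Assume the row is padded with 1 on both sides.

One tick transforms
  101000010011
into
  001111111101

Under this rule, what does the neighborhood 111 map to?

1

At position 11 the neighborhood is 111; the next row has 1 there.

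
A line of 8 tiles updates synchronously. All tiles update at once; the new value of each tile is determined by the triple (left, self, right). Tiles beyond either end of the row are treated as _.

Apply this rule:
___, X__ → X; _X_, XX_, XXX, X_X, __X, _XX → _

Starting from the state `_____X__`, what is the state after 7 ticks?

X__XXXXX

XXXX__XX
____X___
XXX__XXX
___X____
XX__XXXX
__X_____
X__XXXXX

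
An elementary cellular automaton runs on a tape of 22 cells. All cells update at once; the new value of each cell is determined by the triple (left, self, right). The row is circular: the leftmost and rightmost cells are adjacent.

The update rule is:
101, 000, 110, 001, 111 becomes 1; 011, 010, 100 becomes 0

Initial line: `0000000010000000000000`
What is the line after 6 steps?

step 1: 1111111100111111111111
step 2: 1111111101011111111111
step 3: 1111111110101111111111
step 4: 1111111111010111111111
step 5: 1111111111101011111111
step 6: 1111111111110101111111

1111111111110101111111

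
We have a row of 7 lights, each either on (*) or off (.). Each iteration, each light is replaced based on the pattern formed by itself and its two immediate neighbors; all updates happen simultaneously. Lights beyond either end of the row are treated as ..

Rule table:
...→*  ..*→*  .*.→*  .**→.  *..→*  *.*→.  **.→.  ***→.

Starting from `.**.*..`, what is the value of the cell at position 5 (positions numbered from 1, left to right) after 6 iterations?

.

*...***
****...
....***
****...  (repeats iteration 2; period 2)
iteration 6: ****...
position 5 holds .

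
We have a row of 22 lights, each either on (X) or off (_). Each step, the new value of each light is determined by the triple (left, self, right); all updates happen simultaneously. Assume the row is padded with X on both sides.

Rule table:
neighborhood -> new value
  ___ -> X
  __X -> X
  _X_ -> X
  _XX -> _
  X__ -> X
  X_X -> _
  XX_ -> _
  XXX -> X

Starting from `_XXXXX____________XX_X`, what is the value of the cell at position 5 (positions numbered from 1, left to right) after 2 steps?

_

step 1: __XXX_XXXXXXXXXXXX____
step 2: XX_X___XXXXXXXXXX_XXXX
position 5 holds _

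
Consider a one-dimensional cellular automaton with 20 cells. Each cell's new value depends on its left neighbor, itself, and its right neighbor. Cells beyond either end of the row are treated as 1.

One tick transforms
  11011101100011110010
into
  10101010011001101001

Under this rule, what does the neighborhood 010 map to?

At position 18 the neighborhood is 010; the next row has 0 there.

0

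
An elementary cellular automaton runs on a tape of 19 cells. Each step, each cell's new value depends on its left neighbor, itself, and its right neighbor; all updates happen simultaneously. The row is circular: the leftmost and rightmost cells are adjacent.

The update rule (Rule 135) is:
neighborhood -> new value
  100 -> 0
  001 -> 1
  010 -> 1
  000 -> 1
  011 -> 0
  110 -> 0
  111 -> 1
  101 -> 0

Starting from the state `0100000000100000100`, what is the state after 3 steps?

1101111111101111101
1000111111000111000
1011011110011010011

1011011110011010011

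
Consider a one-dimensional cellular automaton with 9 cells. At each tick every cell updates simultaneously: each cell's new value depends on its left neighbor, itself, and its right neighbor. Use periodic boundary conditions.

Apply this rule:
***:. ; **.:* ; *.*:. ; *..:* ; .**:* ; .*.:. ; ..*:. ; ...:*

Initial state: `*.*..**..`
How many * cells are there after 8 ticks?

tick 1: ...*.***.
tick 2: **...*.**
tick 3: .***...*.
tick 4: .*.***..*
tick 5: ...*.**..
tick 6: **...****
tick 7: .***.*...
tick 8: .*.*..***
count of *: 5

5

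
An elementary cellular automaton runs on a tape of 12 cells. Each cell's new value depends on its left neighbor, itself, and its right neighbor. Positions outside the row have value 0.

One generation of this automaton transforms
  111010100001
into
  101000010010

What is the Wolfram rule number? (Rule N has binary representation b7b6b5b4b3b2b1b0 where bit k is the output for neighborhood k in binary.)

position 1: 111 → 0  (bit 7 = 0)
position 2: 110 → 1  (bit 6 = 1)
position 3: 101 → 0  (bit 5 = 0)
position 7: 100 → 1  (bit 4 = 1)
position 0: 011 → 1  (bit 3 = 1)
position 4: 010 → 0  (bit 2 = 0)
position 10: 001 → 1  (bit 1 = 1)
position 8: 000 → 0  (bit 0 = 0)
bits b7..b0 = 01011010 = 90

90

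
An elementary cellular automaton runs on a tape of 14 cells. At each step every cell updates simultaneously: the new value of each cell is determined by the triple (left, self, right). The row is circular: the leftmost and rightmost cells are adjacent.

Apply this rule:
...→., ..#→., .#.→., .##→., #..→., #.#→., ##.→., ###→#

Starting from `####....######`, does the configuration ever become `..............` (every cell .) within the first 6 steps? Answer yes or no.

yes

###......#####
##........####
#..........###
............##
..............
all cells are . at step 5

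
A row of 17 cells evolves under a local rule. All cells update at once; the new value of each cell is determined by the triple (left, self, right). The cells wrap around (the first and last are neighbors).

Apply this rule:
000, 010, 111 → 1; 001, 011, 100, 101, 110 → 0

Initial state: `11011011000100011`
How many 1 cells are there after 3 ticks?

10

tick 1: 10000000010101001
tick 2: 00111111010101000
tick 3: 10011110010101011
count of 1: 10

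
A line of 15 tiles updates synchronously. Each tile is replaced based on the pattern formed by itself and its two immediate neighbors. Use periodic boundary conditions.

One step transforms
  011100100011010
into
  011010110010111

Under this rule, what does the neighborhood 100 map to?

At position 4 the neighborhood is 100; the next row has 1 there.

1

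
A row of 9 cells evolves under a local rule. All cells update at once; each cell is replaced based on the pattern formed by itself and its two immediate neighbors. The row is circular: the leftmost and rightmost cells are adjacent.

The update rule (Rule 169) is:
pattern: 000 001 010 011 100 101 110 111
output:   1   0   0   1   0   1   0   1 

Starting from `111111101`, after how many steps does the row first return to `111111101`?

9

111111011
111110111
111101111
111011111
110111111
101111111
011111111
111111110
111111101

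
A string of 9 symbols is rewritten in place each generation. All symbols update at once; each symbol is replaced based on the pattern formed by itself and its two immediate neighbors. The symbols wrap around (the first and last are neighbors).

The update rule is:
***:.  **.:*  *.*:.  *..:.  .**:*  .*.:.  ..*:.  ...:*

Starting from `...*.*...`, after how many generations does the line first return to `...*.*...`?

generation 1: **.....**
generation 2: .*.***.*.
generation 3: ...*.*...

3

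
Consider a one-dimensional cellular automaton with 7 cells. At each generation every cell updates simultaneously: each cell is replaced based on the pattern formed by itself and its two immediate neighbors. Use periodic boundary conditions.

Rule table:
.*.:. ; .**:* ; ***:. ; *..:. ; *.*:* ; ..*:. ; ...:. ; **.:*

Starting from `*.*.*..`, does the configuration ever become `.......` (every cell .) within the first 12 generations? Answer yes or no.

.*.*...
..*....
.......
all cells are . at generation 3

yes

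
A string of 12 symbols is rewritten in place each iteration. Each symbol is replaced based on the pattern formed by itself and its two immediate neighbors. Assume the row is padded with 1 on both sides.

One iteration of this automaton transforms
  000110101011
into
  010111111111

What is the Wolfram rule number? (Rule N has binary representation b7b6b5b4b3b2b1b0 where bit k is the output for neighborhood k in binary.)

237

position 11: 111 → 1  (bit 7 = 1)
position 4: 110 → 1  (bit 6 = 1)
position 5: 101 → 1  (bit 5 = 1)
position 0: 100 → 0  (bit 4 = 0)
position 3: 011 → 1  (bit 3 = 1)
position 6: 010 → 1  (bit 2 = 1)
position 2: 001 → 0  (bit 1 = 0)
position 1: 000 → 1  (bit 0 = 1)
bits b7..b0 = 11101101 = 237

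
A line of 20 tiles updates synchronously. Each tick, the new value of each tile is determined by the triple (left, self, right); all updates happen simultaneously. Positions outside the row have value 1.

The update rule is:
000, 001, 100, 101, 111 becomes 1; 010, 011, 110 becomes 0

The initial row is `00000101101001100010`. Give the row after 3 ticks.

11101010010110010101

tick 1: 11111010010110011101
tick 2: 11110101101001101010
tick 3: 11101010010110010101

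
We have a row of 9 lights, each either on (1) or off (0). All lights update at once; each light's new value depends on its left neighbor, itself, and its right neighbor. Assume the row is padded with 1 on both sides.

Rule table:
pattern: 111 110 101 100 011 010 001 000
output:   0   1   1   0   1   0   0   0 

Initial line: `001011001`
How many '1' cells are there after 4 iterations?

iteration 1: 000111001
iteration 2: 000101001
iteration 3: 000010001
iteration 4: 000000001
count of 1: 1

1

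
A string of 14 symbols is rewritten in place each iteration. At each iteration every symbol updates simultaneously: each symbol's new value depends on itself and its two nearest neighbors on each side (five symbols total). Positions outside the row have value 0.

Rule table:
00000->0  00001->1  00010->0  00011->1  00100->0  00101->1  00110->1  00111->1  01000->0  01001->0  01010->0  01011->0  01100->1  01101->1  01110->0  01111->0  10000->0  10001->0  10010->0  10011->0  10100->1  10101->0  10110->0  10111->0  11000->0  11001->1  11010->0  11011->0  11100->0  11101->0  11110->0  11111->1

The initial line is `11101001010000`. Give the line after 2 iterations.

00000001010000

10001001010000
00000001010000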